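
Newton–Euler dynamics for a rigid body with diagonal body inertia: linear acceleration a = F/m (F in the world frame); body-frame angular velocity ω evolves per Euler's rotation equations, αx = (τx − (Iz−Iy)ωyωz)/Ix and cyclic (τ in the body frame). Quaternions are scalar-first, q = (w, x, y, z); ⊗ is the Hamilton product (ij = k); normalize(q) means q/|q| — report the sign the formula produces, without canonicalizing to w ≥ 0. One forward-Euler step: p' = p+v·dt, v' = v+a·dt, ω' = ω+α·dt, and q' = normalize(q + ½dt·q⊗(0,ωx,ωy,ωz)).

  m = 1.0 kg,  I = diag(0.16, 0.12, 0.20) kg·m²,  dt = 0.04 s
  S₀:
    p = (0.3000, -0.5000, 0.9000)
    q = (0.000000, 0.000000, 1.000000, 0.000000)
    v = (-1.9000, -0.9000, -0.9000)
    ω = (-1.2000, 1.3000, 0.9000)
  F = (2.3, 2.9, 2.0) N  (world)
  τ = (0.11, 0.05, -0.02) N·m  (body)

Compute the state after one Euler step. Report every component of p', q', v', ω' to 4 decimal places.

p' = (0.2240, -0.5360, 0.8640)
q' = (-0.0260, 0.0180, 0.9992, 0.0240)
v' = (-1.8080, -0.7840, -0.8200)
ω' = (-1.1959, 1.3023, 0.8835)

α = I⁻¹(τ − ω×Iω) = (0.1025, 0.0567, -0.4120)
new body rate ω' = (-1.1959, 1.3023, 0.8835)
q⊗(0,ω) = (-1.3000000, 0.9000000, 0.0000000, 1.2000000)
q + ½dt·q⊗(0,ω), renormalized = (-0.0260, 0.0180, 0.9992, 0.0240)
p + v·dt = (0.2240, -0.5360, 0.8640)
new velocity v' = (-1.8080, -0.7840, -0.8200)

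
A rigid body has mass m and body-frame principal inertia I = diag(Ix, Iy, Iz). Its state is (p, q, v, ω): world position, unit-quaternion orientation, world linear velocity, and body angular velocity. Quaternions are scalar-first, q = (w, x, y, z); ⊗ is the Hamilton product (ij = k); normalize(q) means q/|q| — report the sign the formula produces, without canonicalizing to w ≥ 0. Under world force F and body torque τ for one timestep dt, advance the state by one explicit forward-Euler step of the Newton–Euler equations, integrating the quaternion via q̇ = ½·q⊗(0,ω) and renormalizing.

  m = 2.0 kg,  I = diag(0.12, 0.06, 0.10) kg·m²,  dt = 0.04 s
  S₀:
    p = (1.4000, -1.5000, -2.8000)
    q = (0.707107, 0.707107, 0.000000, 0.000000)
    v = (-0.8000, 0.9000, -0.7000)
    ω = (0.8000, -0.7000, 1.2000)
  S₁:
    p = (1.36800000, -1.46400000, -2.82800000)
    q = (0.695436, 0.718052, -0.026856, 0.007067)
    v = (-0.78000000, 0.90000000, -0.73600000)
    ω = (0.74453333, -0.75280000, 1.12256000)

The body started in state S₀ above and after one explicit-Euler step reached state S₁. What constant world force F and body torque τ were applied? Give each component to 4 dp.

F = (1.0000, 0.0000, -1.8000)
τ = (-0.2000, -0.0600, -0.1600)

Δv = v₁−v₀ = (0.02000000, 0.00000000, -0.03600000)
F = m·Δv/dt = (1.0000, 0.0000, -1.8000)
rate change Δω = (-0.05546667, -0.05280000, -0.07744000)
applied torque τ = (-0.2000, -0.0600, -0.1600)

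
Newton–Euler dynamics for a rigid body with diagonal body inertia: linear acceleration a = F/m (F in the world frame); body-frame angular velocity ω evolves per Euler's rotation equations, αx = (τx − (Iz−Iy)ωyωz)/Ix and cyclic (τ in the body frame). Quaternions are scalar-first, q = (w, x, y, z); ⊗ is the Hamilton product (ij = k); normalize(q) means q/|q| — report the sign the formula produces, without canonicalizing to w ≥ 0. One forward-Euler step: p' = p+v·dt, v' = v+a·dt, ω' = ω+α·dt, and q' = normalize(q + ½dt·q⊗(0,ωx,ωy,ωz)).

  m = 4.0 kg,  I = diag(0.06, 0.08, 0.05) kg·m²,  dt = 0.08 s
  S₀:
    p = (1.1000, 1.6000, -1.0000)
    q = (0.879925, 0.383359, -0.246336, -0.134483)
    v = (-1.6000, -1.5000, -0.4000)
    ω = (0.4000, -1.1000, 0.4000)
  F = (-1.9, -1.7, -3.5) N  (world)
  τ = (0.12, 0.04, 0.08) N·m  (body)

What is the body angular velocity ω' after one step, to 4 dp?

gyro term ω×Iω = (0.0132, 0.0016, -0.0088)
(τ − ω×Iω)/I = (1.7800, 0.4800, 1.7760)
ω' = ω + α·dt = (0.5424, -1.0616, 0.5421)

ω' = (0.5424, -1.0616, 0.5421)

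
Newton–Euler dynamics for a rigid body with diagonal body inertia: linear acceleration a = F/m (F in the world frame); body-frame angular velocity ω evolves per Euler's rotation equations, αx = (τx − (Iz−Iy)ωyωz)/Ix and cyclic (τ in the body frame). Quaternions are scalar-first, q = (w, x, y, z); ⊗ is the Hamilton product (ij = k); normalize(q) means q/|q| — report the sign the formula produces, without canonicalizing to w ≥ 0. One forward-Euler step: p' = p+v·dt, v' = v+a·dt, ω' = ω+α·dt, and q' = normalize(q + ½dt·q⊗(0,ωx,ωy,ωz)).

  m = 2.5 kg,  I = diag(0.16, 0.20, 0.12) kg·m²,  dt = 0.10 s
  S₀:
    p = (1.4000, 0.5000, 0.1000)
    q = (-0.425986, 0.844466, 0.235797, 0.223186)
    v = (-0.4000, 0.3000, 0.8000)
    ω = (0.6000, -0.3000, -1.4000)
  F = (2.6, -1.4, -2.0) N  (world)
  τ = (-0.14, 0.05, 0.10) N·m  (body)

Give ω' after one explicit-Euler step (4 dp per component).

α = I⁻¹(τ − ω×Iω) = (-0.6650, 0.4180, 0.8933)
new body rate ω' = (0.5335, -0.2582, -1.3107)

ω' = (0.5335, -0.2582, -1.3107)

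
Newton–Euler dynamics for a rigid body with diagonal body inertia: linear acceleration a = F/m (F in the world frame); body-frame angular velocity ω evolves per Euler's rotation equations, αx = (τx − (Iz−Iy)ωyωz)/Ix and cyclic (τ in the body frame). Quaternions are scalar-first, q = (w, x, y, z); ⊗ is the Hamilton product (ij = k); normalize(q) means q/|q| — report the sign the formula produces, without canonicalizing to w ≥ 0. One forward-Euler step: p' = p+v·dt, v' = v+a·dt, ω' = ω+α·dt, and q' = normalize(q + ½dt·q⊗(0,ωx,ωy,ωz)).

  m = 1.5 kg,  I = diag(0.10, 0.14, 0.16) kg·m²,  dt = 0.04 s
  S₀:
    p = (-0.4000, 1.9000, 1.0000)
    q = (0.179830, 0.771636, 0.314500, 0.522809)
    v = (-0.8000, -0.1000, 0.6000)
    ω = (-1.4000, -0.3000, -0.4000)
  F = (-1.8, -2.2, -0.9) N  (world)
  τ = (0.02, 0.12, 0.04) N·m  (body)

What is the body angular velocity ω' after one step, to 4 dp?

ω' = (-1.3930, -0.2561, -0.3942)

(τ − ω×Iω)/I = (0.1760, 1.0971, 0.1450)
ω + α·dt = (-1.3930, -0.2561, -0.3942)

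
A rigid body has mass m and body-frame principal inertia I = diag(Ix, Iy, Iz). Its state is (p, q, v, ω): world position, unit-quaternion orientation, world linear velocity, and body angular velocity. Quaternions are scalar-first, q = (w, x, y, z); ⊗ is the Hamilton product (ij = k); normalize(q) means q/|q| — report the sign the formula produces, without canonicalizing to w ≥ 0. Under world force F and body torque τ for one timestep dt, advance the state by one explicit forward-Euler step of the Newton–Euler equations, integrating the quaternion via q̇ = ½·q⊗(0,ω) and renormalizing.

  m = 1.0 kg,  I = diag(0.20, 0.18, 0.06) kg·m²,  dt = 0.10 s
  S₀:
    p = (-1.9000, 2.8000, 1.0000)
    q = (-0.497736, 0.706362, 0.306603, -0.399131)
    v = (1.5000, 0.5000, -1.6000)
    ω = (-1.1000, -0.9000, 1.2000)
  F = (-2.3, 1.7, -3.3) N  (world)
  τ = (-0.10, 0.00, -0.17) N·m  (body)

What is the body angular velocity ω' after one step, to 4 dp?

ω×(Iω) gyroscopic = (0.1296, -0.1848, -0.0198)
(τ − ω×Iω)/I = (-1.1480, 1.0267, -2.5033)
ω' = ω + α·dt = (-1.2148, -0.7973, 0.9497)

ω' = (-1.2148, -0.7973, 0.9497)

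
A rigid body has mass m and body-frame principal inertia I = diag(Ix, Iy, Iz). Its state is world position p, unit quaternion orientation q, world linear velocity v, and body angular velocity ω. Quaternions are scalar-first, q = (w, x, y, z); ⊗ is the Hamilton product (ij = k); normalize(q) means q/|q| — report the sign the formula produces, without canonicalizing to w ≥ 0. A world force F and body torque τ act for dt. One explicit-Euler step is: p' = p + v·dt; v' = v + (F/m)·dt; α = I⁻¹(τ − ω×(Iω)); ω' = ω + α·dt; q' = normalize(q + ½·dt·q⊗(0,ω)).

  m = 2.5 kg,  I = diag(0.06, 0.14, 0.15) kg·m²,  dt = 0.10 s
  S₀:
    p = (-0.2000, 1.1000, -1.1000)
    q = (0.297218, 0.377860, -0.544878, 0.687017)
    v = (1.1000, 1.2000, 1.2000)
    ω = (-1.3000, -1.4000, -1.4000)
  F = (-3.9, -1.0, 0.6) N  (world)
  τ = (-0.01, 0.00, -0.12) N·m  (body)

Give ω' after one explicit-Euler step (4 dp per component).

ω' = (-1.3493, -1.2830, -1.5771)

α = I⁻¹(τ − ω×Iω) = (-0.4933, 1.1700, -1.7707)
ω' = ω + α·dt = (-1.3493, -1.2830, -1.5771)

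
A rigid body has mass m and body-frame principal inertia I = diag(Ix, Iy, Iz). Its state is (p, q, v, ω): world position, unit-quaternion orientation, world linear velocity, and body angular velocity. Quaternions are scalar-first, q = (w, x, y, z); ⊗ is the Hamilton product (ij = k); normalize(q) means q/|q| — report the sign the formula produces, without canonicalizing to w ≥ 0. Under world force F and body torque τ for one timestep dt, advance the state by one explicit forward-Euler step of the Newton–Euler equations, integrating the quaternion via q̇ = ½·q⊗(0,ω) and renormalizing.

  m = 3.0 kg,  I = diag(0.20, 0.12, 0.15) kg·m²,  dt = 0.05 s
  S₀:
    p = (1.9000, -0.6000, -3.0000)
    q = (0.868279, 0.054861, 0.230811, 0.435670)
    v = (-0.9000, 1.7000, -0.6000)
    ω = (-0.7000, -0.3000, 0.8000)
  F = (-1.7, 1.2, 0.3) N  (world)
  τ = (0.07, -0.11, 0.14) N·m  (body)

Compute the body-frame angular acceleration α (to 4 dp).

gyro term ω×Iω = (-0.0072, -0.0280, -0.0168)
(τ − ω×Iω)/I = (0.3860, -0.6833, 1.0453)

α = (0.3860, -0.6833, 1.0453)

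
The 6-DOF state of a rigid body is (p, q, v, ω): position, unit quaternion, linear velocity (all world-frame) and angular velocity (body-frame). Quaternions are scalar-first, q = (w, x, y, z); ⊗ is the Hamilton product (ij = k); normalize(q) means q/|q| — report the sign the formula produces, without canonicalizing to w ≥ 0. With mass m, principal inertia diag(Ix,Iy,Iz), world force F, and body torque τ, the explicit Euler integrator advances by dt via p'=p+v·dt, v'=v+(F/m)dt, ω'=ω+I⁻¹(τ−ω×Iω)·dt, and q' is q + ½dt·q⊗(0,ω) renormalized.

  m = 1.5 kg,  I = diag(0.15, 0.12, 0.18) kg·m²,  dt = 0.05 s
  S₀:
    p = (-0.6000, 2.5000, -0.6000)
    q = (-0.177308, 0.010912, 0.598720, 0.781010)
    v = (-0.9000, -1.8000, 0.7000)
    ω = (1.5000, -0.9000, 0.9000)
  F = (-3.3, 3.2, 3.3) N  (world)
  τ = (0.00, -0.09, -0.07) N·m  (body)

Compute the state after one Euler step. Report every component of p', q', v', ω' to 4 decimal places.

p' = (-0.6450, 2.4100, -0.5650)
q' = (-0.1816, 0.0353, 0.6310, 0.7534)
v' = (-1.0100, -1.6933, 0.8100)
ω' = (1.5162, -0.9206, 0.8693)

linear accel F/m = (-2.2000, 2.1333, 2.2000)
new position p' = (-0.6450, 2.4100, -0.5650)
v' = v + a·dt = (-1.0100, -1.6933, 0.8100)
gyro term ω×Iω = (-0.0486, -0.0405, 0.0405)
(τ − ω×Iω)/I = (0.3240, -0.4125, -0.6139)
new body rate ω' = (1.5162, -0.9206, 0.8693)
2q̇ = q⊗(0,ω) = (-0.1804290, 0.9757950, 1.3212714, -1.0674780)
q + ½dt·q⊗(0,ω), renormalized = (-0.1816, 0.0353, 0.6310, 0.7534)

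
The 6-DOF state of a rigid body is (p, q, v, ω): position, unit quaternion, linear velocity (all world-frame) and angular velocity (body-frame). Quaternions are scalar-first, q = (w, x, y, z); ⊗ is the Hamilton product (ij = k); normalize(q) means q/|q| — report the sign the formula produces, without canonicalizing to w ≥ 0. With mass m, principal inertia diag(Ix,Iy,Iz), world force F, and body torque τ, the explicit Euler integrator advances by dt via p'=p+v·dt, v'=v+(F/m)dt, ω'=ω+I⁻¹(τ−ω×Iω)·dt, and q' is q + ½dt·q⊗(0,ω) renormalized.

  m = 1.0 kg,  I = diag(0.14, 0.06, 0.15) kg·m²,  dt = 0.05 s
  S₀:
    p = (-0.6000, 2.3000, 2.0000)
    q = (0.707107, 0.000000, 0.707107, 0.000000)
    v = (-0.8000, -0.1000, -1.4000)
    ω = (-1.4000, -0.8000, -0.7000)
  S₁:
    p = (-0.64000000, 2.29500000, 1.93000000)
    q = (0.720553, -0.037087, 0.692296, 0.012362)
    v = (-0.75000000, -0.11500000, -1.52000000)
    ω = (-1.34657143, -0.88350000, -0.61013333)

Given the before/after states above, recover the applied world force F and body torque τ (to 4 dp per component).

F = (1.0000, -0.3000, -2.4000)
τ = (0.2000, -0.1100, 0.1800)

v₁ − v₀ = (0.05000000, -0.01500000, -0.12000000)
m·(v₁−v₀)/dt = (1.0000, -0.3000, -2.4000)
ω₁ − ω₀ = (0.05342857, -0.08350000, 0.08986667)
I·α + gyro = (0.2000, -0.1100, 0.1800)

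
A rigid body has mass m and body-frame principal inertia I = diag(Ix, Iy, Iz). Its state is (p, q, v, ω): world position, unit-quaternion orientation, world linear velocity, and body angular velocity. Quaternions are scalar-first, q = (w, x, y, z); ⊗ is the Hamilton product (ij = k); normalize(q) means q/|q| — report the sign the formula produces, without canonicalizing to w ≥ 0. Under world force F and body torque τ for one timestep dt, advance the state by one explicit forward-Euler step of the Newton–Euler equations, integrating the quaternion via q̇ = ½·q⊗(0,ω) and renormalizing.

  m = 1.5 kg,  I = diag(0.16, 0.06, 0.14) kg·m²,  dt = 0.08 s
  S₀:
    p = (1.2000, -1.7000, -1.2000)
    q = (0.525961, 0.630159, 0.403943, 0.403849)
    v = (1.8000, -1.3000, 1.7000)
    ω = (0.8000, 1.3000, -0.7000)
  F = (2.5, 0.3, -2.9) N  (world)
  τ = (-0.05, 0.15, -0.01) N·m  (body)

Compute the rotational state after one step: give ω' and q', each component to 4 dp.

ω' = (0.8114, 1.5149, -0.6463)
q' = (0.4950, 0.6133, 0.4608, 0.4080)

ω×(Iω) gyroscopic = (-0.0728, -0.0112, -0.1040)
angular accel α = (0.1425, 2.6867, 0.6714)
ω + α·dt = (0.8114, 1.5149, -0.6463)
q⊗(0,ω) = (-0.7465588, -0.3869950, 1.4479398, 0.1278796)
q' = normalize(q + ½dt·q⊗(0,ω)) = (0.4950, 0.6133, 0.4608, 0.4080)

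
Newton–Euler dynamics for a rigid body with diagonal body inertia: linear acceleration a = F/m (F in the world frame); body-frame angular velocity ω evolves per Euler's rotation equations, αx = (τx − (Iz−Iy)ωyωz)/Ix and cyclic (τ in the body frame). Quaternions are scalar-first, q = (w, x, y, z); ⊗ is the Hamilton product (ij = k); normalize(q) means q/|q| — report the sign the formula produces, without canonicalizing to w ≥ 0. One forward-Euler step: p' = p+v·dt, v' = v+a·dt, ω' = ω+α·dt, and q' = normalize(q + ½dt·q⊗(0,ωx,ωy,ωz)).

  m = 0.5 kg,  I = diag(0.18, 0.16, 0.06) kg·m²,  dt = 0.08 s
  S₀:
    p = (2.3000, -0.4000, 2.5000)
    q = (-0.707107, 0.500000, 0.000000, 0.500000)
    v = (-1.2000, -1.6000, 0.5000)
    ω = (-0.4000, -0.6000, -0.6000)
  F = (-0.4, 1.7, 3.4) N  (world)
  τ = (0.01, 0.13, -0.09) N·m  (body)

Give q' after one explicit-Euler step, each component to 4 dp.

q' = (-0.6866, 0.5229, 0.0210, 0.5046)

q⊗(0,ω) = (0.5000000, 0.5828428, 0.5242642, 0.1242642)
q + ½dt·q⊗(0,ω), renormalized = (-0.6866, 0.5229, 0.0210, 0.5046)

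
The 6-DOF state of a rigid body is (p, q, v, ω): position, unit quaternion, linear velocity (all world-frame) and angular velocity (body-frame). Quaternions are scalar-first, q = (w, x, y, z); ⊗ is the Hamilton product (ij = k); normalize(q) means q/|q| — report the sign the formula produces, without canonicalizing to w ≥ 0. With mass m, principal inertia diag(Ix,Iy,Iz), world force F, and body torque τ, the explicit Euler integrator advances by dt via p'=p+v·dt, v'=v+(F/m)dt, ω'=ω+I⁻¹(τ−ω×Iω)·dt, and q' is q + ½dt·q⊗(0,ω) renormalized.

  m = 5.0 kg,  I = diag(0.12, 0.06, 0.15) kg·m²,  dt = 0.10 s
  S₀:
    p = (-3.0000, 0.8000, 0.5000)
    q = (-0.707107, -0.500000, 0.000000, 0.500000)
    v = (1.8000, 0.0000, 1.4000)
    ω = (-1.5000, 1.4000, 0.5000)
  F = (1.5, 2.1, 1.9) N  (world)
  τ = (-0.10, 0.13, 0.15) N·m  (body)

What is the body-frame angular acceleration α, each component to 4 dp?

gyro term ω×Iω = (0.0630, 0.0225, 0.1260)
angular accel α = (-1.3583, 1.7917, 0.1600)

α = (-1.3583, 1.7917, 0.1600)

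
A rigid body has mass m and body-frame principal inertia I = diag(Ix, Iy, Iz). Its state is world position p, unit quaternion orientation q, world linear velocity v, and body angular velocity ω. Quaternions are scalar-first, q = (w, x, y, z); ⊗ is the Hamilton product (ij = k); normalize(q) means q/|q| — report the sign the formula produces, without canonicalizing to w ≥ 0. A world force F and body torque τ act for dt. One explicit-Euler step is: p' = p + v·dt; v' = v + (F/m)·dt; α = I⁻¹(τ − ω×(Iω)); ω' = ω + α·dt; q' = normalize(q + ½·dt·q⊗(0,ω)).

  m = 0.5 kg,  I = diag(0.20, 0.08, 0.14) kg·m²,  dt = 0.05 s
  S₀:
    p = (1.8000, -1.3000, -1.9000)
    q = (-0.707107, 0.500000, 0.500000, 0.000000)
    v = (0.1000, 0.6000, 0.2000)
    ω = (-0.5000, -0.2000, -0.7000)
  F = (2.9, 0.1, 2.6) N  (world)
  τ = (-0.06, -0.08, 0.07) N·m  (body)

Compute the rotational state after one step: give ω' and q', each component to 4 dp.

ω' = (-0.5171, -0.2631, -0.6707)
q' = (-0.6982, 0.5000, 0.5122, 0.0161)

α = I⁻¹(τ − ω×Iω) = (-0.3420, -1.2625, 0.5857)
ω + α·dt = (-0.5171, -0.2631, -0.6707)
q⊗(0,ω) = (0.3500000, 0.0035535, 0.4914214, 0.6449749)
q' = normalize(q + ½dt·q⊗(0,ω)) = (-0.6982, 0.5000, 0.5122, 0.0161)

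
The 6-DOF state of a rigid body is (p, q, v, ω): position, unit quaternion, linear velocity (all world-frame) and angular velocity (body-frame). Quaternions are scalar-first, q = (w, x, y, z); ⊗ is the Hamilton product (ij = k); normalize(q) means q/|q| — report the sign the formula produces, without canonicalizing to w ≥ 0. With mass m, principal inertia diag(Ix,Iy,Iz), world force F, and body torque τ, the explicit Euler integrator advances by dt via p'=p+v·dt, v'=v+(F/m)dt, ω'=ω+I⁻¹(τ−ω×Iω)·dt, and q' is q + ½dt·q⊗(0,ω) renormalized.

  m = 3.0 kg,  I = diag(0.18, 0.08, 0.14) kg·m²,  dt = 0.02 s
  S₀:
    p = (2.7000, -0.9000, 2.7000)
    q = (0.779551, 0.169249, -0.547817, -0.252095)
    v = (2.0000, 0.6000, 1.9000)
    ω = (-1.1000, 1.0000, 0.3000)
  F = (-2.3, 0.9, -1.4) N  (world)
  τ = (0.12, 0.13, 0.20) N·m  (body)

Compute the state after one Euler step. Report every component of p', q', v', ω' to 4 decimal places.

linear accel F/m = (-0.7667, 0.3000, -0.4667)
p + v·dt = (2.7400, -0.8880, 2.7380)
new velocity v' = (1.9847, 0.6060, 1.8907)
ω×(Iω) gyroscopic = (0.0180, -0.0132, 0.1100)
α = I⁻¹(τ − ω×Iω) = (0.5667, 1.7900, 0.6429)
new body rate ω' = (-1.0887, 1.0358, 0.3129)
Hamilton product q⊗(0,ω) = (0.8096194, -0.7697562, 1.0060808, -0.1994844)
updated quaternion q' = (0.7876, 0.1615, -0.5377, -0.2541)

p' = (2.7400, -0.8880, 2.7380)
q' = (0.7876, 0.1615, -0.5377, -0.2541)
v' = (1.9847, 0.6060, 1.8907)
ω' = (-1.0887, 1.0358, 0.3129)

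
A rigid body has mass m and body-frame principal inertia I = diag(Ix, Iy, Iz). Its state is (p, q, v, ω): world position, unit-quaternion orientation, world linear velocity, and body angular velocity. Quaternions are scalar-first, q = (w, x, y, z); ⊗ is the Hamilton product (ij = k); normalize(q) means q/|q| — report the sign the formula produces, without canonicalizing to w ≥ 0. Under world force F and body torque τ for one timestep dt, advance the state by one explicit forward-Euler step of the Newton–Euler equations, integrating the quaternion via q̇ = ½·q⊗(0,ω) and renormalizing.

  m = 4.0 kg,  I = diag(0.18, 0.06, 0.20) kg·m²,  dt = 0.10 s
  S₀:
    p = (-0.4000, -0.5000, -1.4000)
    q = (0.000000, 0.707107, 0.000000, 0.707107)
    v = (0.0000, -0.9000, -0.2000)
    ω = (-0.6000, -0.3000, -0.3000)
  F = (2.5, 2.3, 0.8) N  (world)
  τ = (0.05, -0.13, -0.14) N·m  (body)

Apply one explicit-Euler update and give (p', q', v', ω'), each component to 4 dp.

a = F/m = (0.6250, 0.5750, 0.2000)
p + v·dt = (-0.4000, -0.5900, -1.4200)
v + (F/m)dt = (0.0625, -0.8425, -0.1800)
gyro term ω×Iω = (0.0126, -0.0036, -0.0216)
angular accel α = (0.2078, -2.1067, -0.5920)
ω' = ω + α·dt = (-0.5792, -0.5107, -0.3592)
Hamilton product q⊗(0,ω) = (0.6363963, 0.2121321, -0.2121321, -0.2121321)
q' = normalize(q + ½dt·q⊗(0,ω)) = (0.0318, 0.7172, -0.0106, 0.6960)

p' = (-0.4000, -0.5900, -1.4200)
q' = (0.0318, 0.7172, -0.0106, 0.6960)
v' = (0.0625, -0.8425, -0.1800)
ω' = (-0.5792, -0.5107, -0.3592)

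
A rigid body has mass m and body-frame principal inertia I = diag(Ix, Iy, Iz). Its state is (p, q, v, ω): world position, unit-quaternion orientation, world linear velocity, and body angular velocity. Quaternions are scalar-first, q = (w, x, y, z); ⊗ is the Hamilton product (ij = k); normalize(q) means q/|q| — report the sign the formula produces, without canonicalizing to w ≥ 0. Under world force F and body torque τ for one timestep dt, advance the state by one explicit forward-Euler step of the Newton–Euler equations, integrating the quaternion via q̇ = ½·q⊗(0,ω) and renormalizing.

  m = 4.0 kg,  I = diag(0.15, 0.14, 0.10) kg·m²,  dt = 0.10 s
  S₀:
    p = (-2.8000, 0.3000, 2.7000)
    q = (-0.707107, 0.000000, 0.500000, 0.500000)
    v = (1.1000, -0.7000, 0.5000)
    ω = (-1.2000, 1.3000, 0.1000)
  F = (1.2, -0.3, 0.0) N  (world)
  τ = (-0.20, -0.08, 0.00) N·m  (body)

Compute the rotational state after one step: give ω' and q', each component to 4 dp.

ω' = (-1.3299, 1.2471, 0.0844)
q' = (-0.7392, 0.0124, 0.4224, 0.5244)

α = I⁻¹(τ − ω×Iω) = (-1.2987, -0.5286, -0.1560)
new body rate ω' = (-1.3299, 1.2471, 0.0844)
Hamilton product q⊗(0,ω) = (-0.7000000, 0.2485284, -1.5192391, 0.5292893)
q' = normalize(q + ½dt·q⊗(0,ω)) = (-0.7392, 0.0124, 0.4224, 0.5244)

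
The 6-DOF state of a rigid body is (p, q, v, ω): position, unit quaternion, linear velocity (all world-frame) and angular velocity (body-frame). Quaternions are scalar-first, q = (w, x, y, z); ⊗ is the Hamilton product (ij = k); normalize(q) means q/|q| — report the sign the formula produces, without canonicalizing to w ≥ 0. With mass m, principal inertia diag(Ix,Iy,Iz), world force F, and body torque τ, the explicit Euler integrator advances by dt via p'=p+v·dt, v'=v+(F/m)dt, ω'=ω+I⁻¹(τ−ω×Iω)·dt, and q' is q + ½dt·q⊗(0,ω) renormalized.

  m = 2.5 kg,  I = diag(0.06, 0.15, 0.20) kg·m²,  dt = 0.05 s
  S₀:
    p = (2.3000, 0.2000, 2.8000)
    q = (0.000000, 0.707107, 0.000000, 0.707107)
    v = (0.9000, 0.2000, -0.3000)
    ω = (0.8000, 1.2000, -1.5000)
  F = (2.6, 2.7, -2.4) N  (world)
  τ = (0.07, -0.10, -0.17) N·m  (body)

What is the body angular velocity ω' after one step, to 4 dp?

ω' = (0.9333, 1.1107, -1.5641)

gyro term ω×Iω = (-0.0900, 0.1680, 0.0864)
α = I⁻¹(τ − ω×Iω) = (2.6667, -1.7867, -1.2820)
ω' = ω + α·dt = (0.9333, 1.1107, -1.5641)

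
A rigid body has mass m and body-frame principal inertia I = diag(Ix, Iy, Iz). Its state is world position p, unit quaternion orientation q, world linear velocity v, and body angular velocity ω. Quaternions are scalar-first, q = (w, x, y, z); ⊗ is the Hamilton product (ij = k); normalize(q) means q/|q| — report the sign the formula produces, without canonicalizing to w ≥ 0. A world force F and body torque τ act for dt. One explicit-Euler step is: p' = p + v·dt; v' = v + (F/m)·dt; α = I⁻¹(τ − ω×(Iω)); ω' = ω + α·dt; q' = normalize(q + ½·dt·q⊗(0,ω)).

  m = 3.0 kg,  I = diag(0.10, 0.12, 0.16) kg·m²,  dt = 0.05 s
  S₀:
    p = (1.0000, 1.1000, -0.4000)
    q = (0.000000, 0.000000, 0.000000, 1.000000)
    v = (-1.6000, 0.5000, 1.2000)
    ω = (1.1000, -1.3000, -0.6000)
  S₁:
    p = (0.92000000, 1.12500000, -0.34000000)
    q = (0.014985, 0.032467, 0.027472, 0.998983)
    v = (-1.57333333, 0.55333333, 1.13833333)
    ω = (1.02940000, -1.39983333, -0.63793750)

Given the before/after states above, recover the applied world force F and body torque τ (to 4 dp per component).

F = (1.6000, 3.2000, -3.7000)
τ = (-0.1100, -0.2000, -0.1500)

ω₁ − ω₀ = (-0.07060000, -0.09983333, -0.03793750)
ω₀×(Iω₀) = (0.0312, 0.0396, -0.0286)
I·α + gyro = (-0.1100, -0.2000, -0.1500)
v₁ − v₀ = (0.02666667, 0.05333333, -0.06166667)
m·(v₁−v₀)/dt = (1.6000, 3.2000, -3.7000)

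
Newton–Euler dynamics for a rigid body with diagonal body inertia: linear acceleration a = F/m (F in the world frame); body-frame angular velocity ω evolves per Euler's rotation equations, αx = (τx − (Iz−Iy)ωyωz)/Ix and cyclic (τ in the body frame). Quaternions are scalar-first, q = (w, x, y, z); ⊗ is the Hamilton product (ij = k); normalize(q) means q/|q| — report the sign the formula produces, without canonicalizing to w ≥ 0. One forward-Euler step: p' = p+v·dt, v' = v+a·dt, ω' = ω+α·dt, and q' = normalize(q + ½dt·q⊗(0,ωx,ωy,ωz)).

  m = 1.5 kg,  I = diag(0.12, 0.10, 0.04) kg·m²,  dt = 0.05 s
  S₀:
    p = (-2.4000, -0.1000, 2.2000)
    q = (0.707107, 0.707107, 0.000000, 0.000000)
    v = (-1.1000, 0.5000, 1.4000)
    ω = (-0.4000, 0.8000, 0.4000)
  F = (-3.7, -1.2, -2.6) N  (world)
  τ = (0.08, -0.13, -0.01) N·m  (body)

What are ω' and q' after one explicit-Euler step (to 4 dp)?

gyro term ω×Iω = (-0.0192, -0.0128, 0.0064)
(τ − ω×Iω)/I = (0.8267, -1.1720, -0.4100)
new body rate ω' = (-0.3587, 0.7414, 0.3795)
2q̇ = q⊗(0,ω) = (0.2828428, -0.2828428, 0.2828428, 0.8485284)
updated quaternion q' = (0.7140, 0.6998, 0.0071, 0.0212)

ω' = (-0.3587, 0.7414, 0.3795)
q' = (0.7140, 0.6998, 0.0071, 0.0212)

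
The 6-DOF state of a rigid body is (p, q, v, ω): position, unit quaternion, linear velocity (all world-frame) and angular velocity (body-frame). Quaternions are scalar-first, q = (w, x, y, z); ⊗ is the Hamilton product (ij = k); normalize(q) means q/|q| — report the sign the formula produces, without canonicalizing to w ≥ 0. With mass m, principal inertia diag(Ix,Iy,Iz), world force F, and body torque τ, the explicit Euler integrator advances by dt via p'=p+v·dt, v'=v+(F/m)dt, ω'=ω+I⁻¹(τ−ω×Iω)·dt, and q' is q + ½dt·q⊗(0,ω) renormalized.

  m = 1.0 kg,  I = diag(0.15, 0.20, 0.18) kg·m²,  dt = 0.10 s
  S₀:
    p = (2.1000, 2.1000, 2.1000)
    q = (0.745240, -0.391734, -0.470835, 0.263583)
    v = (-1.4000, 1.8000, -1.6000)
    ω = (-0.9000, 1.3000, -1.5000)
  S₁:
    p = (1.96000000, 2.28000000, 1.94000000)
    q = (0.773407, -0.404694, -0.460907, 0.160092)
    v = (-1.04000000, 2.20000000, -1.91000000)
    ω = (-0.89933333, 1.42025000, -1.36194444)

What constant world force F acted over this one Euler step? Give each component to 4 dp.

F = (3.6000, 4.0000, -3.1000)

Δv = v₁−v₀ = (0.36000000, 0.40000000, -0.31000000)
F = m·Δv/dt = (3.6000, 4.0000, -3.1000)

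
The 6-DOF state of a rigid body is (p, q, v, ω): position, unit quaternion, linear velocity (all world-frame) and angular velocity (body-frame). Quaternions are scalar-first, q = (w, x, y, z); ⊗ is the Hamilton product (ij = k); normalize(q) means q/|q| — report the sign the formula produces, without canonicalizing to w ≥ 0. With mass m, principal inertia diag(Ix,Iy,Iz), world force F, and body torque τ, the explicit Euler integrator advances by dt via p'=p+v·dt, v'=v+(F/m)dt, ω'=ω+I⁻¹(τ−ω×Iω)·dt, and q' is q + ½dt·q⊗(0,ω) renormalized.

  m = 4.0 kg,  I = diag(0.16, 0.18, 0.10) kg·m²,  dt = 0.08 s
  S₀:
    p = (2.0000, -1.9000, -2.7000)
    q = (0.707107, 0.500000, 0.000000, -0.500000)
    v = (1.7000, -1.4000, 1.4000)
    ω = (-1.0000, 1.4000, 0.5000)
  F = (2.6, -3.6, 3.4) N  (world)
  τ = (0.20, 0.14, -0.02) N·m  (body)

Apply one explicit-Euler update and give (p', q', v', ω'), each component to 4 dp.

p' = (2.1360, -2.0120, -2.5880)
q' = (0.7352, 0.4984, 0.0495, -0.4567)
v' = (1.7520, -1.4720, 1.4680)
ω' = (-0.8720, 1.4756, 0.5064)

gyro term ω×Iω = (-0.0560, -0.0300, -0.0280)
angular accel α = (1.6000, 0.9444, 0.0800)
ω' = ω + α·dt = (-0.8720, 1.4756, 0.5064)
2q̇ = q⊗(0,ω) = (0.7500000, -0.0071070, 1.2399498, 1.0535535)
q + ½dt·q⊗(0,ω), renormalized = (0.7352, 0.4984, 0.0495, -0.4567)
new position p' = (2.1360, -2.0120, -2.5880)
new velocity v' = (1.7520, -1.4720, 1.4680)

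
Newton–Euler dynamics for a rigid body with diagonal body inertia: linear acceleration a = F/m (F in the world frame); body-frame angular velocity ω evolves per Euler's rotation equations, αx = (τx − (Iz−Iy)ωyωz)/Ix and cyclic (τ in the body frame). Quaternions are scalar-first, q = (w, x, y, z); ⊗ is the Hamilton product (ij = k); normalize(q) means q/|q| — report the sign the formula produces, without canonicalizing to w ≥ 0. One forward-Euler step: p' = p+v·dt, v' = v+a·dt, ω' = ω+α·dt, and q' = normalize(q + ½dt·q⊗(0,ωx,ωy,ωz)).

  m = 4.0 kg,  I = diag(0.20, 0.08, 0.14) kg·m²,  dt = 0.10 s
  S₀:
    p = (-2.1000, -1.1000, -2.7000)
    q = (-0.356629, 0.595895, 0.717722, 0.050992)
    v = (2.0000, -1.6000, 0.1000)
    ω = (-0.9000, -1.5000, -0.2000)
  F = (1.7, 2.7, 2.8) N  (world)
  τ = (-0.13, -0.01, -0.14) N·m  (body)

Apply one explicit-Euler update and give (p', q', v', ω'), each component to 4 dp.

gyro term ω×Iω = (0.0180, 0.0108, -0.1620)
(τ − ω×Iω)/I = (-0.7400, -0.2600, 0.1571)
new body rate ω' = (-0.9740, -1.5260, -0.1843)
Hamilton product q⊗(0,ω) = (1.6230869, 0.2539097, 0.6082297, -0.1765669)
updated quaternion q' = (-0.2744, 0.6062, 0.7453, 0.0420)
linear accel F/m = (0.4250, 0.6750, 0.7000)
p' = p + v·dt = (-1.9000, -1.2600, -2.6900)
new velocity v' = (2.0425, -1.5325, 0.1700)

p' = (-1.9000, -1.2600, -2.6900)
q' = (-0.2744, 0.6062, 0.7453, 0.0420)
v' = (2.0425, -1.5325, 0.1700)
ω' = (-0.9740, -1.5260, -0.1843)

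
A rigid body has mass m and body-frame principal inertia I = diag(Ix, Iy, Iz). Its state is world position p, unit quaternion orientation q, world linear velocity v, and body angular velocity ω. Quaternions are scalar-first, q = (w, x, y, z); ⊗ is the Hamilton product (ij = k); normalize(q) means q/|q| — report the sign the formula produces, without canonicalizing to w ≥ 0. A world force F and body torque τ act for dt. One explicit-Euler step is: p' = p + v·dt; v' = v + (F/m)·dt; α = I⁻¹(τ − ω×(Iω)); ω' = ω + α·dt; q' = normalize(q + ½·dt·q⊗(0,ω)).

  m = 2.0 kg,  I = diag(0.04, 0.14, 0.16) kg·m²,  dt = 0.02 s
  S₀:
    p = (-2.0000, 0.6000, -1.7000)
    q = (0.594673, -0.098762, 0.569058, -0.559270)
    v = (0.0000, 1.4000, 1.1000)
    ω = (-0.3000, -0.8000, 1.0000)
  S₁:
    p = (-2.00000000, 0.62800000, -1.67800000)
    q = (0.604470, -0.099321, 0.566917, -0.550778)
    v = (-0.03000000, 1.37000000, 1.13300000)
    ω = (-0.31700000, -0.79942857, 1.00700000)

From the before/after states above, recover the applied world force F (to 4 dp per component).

velocity change Δv = (-0.03000000, -0.03000000, 0.03300000)
F = m·Δv/dt = (-3.0000, -3.0000, 3.3000)

F = (-3.0000, -3.0000, 3.3000)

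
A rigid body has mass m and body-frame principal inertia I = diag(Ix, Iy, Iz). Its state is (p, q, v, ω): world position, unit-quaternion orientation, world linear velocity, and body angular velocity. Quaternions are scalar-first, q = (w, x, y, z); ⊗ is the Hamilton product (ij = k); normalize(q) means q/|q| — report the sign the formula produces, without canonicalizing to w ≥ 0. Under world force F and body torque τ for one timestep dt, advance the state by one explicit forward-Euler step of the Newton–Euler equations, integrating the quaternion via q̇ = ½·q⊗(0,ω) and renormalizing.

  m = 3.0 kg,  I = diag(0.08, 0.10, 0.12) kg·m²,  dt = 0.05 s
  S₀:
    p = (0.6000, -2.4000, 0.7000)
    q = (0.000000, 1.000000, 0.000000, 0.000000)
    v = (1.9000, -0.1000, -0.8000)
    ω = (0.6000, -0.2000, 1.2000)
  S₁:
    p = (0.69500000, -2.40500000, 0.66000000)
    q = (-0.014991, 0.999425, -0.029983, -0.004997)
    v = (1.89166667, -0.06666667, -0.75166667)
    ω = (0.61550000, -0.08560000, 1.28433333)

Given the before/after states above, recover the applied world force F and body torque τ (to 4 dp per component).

v₁ − v₀ = (-0.00833333, 0.03333333, 0.04833333)
F = m·Δv/dt = (-0.5000, 2.0000, 2.9000)
rate change Δω = (0.01550000, 0.11440000, 0.08433333)
precession coupling = (-0.0048, -0.0288, -0.0024)
τ = I·(Δω/dt) + ω₀×(Iω₀) = (0.0200, 0.2000, 0.2000)

F = (-0.5000, 2.0000, 2.9000)
τ = (0.0200, 0.2000, 0.2000)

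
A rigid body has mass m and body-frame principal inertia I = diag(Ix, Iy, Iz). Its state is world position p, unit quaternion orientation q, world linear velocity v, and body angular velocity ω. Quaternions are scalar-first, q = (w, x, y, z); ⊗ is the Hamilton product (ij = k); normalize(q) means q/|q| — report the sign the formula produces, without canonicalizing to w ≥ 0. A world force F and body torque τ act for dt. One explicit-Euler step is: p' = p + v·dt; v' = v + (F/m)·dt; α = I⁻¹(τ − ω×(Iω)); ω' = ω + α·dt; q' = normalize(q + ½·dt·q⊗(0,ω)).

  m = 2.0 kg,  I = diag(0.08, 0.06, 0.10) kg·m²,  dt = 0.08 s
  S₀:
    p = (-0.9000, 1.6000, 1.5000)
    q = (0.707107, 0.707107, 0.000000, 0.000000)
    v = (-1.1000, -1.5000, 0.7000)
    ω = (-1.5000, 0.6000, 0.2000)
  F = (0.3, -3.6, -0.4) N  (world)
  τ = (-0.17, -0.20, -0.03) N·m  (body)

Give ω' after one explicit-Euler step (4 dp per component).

ω' = (-1.6748, 0.3253, 0.1616)

angular accel α = (-2.1850, -3.4333, -0.4800)
ω' = ω + α·dt = (-1.6748, 0.3253, 0.1616)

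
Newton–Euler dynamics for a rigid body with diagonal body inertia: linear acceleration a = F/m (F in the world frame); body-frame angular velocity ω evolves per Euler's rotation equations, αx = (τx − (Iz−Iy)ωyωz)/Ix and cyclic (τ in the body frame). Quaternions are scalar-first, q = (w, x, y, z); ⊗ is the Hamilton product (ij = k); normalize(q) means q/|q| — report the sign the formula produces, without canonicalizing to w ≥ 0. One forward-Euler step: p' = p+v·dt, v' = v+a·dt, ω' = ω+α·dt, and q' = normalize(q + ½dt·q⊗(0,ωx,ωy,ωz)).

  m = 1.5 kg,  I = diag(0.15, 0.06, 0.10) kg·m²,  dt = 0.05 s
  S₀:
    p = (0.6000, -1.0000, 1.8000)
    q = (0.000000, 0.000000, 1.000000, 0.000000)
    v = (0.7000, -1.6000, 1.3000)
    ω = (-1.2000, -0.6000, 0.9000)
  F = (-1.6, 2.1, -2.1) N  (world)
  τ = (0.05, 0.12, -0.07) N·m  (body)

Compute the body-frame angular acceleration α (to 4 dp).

α = (0.4773, 2.9000, -0.0520)

precession coupling ω×(Iω) = (-0.0216, -0.0540, -0.0648)
angular accel α = (0.4773, 2.9000, -0.0520)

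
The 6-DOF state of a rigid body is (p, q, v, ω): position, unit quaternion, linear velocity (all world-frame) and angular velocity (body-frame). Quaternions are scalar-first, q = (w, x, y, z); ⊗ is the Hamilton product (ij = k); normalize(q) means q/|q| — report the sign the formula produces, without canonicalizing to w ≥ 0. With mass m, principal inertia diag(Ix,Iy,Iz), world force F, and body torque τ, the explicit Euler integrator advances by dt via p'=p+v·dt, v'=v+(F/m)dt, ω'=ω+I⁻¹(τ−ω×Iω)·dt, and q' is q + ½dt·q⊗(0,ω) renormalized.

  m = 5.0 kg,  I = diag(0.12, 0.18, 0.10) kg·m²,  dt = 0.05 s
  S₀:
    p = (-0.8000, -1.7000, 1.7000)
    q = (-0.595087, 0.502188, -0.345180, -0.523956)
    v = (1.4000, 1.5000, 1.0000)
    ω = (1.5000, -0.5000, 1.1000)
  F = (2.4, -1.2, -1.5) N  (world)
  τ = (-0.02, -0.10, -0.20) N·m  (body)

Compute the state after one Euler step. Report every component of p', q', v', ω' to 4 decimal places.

new position p' = (-0.7300, -1.6250, 1.7500)
new velocity v' = (1.4240, 1.4880, 0.9850)
α = I⁻¹(τ − ω×Iω) = (-0.5333, -0.7389, -1.5500)
ω' = ω + α·dt = (1.4733, -0.5369, 1.0225)
Hamilton product q⊗(0,ω) = (-0.3495204, -1.5343065, -1.0407973, -0.3879197)
q + ½dt·q⊗(0,ω), renormalized = (-0.6031, 0.4633, -0.3708, -0.5330)

p' = (-0.7300, -1.6250, 1.7500)
q' = (-0.6031, 0.4633, -0.3708, -0.5330)
v' = (1.4240, 1.4880, 0.9850)
ω' = (1.4733, -0.5369, 1.0225)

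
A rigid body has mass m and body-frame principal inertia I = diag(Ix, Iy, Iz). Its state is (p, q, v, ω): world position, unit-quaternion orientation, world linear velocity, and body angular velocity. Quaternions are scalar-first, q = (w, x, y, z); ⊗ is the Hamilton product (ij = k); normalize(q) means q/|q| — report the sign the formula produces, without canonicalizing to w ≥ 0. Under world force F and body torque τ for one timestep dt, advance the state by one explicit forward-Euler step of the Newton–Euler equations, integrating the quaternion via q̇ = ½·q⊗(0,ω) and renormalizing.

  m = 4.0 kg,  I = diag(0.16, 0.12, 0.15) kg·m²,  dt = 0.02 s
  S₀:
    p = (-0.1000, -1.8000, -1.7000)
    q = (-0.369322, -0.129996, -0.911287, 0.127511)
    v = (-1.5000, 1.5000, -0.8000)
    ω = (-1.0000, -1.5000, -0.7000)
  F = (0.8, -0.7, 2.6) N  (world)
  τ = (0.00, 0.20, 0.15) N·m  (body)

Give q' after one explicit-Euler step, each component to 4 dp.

Hamilton product q⊗(0,ω) = (-1.4076688, 1.1984894, 0.3354748, -0.4577676)
q' = normalize(q + ½dt·q⊗(0,ω)) = (-0.3833, -0.1180, -0.9078, 0.1229)

q' = (-0.3833, -0.1180, -0.9078, 0.1229)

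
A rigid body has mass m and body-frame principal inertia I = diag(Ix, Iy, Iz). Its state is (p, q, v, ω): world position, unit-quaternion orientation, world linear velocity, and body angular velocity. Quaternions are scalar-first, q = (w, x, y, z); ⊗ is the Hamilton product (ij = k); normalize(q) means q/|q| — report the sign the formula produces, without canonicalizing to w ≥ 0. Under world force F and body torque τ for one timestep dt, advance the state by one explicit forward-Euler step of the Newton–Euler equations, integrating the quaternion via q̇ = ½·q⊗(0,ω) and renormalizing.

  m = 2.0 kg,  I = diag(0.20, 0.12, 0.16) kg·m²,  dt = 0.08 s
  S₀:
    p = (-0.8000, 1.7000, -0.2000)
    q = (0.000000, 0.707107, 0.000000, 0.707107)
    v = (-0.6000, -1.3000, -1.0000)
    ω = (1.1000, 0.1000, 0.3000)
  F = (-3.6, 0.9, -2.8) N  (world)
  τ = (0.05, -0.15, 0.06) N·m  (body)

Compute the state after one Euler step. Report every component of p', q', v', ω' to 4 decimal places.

precession coupling ω×(Iω) = (0.0012, 0.0132, -0.0088)
angular accel α = (0.2440, -1.3600, 0.4300)
ω' = ω + α·dt = (1.1195, -0.0088, 0.3344)
2q̇ = q⊗(0,ω) = (-0.9899498, -0.0707107, 0.5656856, 0.0707107)
q + ½dt·q⊗(0,ω), renormalized = (-0.0396, 0.7035, 0.0226, 0.7092)
p' = p + v·dt = (-0.8480, 1.5960, -0.2800)
v' = v + a·dt = (-0.7440, -1.2640, -1.1120)

p' = (-0.8480, 1.5960, -0.2800)
q' = (-0.0396, 0.7035, 0.0226, 0.7092)
v' = (-0.7440, -1.2640, -1.1120)
ω' = (1.1195, -0.0088, 0.3344)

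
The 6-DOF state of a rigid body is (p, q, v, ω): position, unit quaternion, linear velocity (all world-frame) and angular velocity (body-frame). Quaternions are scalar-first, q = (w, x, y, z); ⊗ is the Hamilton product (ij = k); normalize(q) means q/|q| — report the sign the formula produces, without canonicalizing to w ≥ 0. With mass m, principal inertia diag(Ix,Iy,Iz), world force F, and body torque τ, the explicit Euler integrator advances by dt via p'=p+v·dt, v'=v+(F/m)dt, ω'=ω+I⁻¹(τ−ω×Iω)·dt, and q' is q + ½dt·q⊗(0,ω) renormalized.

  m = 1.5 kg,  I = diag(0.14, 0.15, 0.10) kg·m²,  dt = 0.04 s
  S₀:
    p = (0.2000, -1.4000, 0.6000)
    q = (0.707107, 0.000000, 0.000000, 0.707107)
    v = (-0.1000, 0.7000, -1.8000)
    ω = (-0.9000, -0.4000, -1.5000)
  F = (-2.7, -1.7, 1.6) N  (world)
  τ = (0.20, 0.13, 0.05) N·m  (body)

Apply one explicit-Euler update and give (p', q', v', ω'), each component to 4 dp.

precession coupling ω×(Iω) = (-0.0300, 0.0540, 0.0036)
(τ − ω×Iω)/I = (1.6429, 0.5067, 0.4640)
new body rate ω' = (-0.8343, -0.3797, -1.4814)
q⊗(0,ω) = (1.0606605, -0.3535535, -0.9192391, -1.0606605)
q + ½dt·q⊗(0,ω), renormalized = (0.7279, -0.0071, -0.0184, 0.6855)
new position p' = (0.1960, -1.3720, 0.5280)
new velocity v' = (-0.1720, 0.6547, -1.7573)

p' = (0.1960, -1.3720, 0.5280)
q' = (0.7279, -0.0071, -0.0184, 0.6855)
v' = (-0.1720, 0.6547, -1.7573)
ω' = (-0.8343, -0.3797, -1.4814)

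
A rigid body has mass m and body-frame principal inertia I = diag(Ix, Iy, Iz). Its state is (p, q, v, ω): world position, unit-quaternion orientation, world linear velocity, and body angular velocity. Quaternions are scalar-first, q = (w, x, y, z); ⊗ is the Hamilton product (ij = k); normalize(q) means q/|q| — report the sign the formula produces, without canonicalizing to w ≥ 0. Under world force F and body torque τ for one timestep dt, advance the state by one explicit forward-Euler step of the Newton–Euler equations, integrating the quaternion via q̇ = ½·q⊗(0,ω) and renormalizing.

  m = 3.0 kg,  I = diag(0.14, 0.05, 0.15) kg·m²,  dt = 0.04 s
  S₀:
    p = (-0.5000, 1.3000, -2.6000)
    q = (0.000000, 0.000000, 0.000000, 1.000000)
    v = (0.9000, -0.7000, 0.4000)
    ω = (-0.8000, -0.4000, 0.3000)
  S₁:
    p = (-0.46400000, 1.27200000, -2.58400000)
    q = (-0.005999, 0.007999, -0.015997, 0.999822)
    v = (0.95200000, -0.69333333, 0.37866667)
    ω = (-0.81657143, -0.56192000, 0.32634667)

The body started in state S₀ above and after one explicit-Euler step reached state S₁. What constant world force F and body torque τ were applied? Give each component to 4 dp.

F = (3.9000, 0.5000, -1.6000)
τ = (-0.0700, -0.2000, 0.0700)

ω₁ − ω₀ = (-0.01657143, -0.16192000, 0.02634667)
τ = I·(Δω/dt) + ω₀×(Iω₀) = (-0.0700, -0.2000, 0.0700)
Δv = v₁−v₀ = (0.05200000, 0.00666667, -0.02133333)
F = m·Δv/dt = (3.9000, 0.5000, -1.6000)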